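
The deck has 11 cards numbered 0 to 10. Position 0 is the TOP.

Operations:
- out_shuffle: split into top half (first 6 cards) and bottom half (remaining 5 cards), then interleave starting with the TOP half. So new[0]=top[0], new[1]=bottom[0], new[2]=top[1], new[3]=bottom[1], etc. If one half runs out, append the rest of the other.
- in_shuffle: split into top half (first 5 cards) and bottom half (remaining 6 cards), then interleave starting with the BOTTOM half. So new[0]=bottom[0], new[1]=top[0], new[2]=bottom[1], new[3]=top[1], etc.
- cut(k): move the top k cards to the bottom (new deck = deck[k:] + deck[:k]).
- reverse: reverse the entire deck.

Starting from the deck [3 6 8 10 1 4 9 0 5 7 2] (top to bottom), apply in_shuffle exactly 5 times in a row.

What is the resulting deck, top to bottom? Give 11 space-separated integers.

Answer: 7 5 0 9 4 1 10 8 6 3 2

Derivation:
After op 1 (in_shuffle): [4 3 9 6 0 8 5 10 7 1 2]
After op 2 (in_shuffle): [8 4 5 3 10 9 7 6 1 0 2]
After op 3 (in_shuffle): [9 8 7 4 6 5 1 3 0 10 2]
After op 4 (in_shuffle): [5 9 1 8 3 7 0 4 10 6 2]
After op 5 (in_shuffle): [7 5 0 9 4 1 10 8 6 3 2]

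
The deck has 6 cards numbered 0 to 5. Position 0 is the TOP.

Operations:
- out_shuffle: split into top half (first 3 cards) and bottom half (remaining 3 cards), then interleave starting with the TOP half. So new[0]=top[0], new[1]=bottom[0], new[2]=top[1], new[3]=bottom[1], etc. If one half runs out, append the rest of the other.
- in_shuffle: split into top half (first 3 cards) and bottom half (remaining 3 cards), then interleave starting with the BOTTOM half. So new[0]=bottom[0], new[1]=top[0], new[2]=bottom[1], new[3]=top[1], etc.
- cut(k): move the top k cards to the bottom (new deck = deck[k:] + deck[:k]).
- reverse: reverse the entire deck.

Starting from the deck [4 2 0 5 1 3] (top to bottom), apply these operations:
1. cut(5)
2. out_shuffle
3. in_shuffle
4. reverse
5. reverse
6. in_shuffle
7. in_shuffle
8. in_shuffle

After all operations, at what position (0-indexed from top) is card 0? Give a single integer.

Answer: 3

Derivation:
After op 1 (cut(5)): [3 4 2 0 5 1]
After op 2 (out_shuffle): [3 0 4 5 2 1]
After op 3 (in_shuffle): [5 3 2 0 1 4]
After op 4 (reverse): [4 1 0 2 3 5]
After op 5 (reverse): [5 3 2 0 1 4]
After op 6 (in_shuffle): [0 5 1 3 4 2]
After op 7 (in_shuffle): [3 0 4 5 2 1]
After op 8 (in_shuffle): [5 3 2 0 1 4]
Card 0 is at position 3.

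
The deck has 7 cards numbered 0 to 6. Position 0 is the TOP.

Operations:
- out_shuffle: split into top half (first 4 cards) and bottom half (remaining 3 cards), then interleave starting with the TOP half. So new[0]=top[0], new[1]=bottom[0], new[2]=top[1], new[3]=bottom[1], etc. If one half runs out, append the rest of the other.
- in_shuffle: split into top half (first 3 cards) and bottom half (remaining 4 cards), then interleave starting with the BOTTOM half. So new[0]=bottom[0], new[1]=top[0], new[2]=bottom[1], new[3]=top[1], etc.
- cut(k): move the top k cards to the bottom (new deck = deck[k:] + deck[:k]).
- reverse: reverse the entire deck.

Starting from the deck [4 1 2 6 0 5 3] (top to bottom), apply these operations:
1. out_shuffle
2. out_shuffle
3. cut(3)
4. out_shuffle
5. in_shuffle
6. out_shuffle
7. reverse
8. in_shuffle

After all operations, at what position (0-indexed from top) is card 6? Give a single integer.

Answer: 5

Derivation:
After op 1 (out_shuffle): [4 0 1 5 2 3 6]
After op 2 (out_shuffle): [4 2 0 3 1 6 5]
After op 3 (cut(3)): [3 1 6 5 4 2 0]
After op 4 (out_shuffle): [3 4 1 2 6 0 5]
After op 5 (in_shuffle): [2 3 6 4 0 1 5]
After op 6 (out_shuffle): [2 0 3 1 6 5 4]
After op 7 (reverse): [4 5 6 1 3 0 2]
After op 8 (in_shuffle): [1 4 3 5 0 6 2]
Card 6 is at position 5.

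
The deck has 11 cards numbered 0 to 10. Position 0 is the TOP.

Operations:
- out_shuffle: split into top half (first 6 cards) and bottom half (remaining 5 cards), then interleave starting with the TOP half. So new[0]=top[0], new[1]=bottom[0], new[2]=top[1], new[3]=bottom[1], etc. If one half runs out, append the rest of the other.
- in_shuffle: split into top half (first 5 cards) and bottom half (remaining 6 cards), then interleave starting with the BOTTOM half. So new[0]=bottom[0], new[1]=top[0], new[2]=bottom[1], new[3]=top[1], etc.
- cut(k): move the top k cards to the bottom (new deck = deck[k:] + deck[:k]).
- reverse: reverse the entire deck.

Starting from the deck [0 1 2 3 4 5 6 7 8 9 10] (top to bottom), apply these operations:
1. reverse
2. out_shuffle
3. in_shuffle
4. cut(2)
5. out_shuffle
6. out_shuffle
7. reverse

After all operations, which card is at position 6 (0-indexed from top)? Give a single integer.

After op 1 (reverse): [10 9 8 7 6 5 4 3 2 1 0]
After op 2 (out_shuffle): [10 4 9 3 8 2 7 1 6 0 5]
After op 3 (in_shuffle): [2 10 7 4 1 9 6 3 0 8 5]
After op 4 (cut(2)): [7 4 1 9 6 3 0 8 5 2 10]
After op 5 (out_shuffle): [7 0 4 8 1 5 9 2 6 10 3]
After op 6 (out_shuffle): [7 9 0 2 4 6 8 10 1 3 5]
After op 7 (reverse): [5 3 1 10 8 6 4 2 0 9 7]
Position 6: card 4.

Answer: 4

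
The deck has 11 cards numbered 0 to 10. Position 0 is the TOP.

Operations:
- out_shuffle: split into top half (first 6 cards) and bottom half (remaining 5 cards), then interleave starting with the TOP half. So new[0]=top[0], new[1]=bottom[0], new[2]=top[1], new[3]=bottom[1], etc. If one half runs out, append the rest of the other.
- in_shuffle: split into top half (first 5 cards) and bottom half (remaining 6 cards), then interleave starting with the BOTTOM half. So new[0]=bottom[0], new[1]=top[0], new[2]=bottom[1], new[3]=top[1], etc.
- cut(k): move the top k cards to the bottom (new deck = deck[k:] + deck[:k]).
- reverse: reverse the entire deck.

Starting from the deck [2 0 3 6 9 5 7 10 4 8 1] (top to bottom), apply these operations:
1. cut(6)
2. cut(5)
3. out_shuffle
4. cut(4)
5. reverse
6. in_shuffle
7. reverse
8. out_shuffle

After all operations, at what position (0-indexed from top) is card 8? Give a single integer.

Answer: 1

Derivation:
After op 1 (cut(6)): [7 10 4 8 1 2 0 3 6 9 5]
After op 2 (cut(5)): [2 0 3 6 9 5 7 10 4 8 1]
After op 3 (out_shuffle): [2 7 0 10 3 4 6 8 9 1 5]
After op 4 (cut(4)): [3 4 6 8 9 1 5 2 7 0 10]
After op 5 (reverse): [10 0 7 2 5 1 9 8 6 4 3]
After op 6 (in_shuffle): [1 10 9 0 8 7 6 2 4 5 3]
After op 7 (reverse): [3 5 4 2 6 7 8 0 9 10 1]
After op 8 (out_shuffle): [3 8 5 0 4 9 2 10 6 1 7]
Card 8 is at position 1.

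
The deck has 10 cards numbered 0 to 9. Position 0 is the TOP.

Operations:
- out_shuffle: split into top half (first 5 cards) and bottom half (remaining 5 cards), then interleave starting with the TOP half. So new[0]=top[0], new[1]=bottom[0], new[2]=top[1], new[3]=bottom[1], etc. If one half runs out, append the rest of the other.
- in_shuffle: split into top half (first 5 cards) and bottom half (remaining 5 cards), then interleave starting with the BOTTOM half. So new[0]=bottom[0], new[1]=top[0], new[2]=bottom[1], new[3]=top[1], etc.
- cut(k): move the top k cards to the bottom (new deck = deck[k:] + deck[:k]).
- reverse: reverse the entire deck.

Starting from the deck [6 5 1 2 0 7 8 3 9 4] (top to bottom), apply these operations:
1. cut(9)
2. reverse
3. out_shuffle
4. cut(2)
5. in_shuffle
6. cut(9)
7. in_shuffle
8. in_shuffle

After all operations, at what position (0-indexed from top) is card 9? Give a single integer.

Answer: 9

Derivation:
After op 1 (cut(9)): [4 6 5 1 2 0 7 8 3 9]
After op 2 (reverse): [9 3 8 7 0 2 1 5 6 4]
After op 3 (out_shuffle): [9 2 3 1 8 5 7 6 0 4]
After op 4 (cut(2)): [3 1 8 5 7 6 0 4 9 2]
After op 5 (in_shuffle): [6 3 0 1 4 8 9 5 2 7]
After op 6 (cut(9)): [7 6 3 0 1 4 8 9 5 2]
After op 7 (in_shuffle): [4 7 8 6 9 3 5 0 2 1]
After op 8 (in_shuffle): [3 4 5 7 0 8 2 6 1 9]
Card 9 is at position 9.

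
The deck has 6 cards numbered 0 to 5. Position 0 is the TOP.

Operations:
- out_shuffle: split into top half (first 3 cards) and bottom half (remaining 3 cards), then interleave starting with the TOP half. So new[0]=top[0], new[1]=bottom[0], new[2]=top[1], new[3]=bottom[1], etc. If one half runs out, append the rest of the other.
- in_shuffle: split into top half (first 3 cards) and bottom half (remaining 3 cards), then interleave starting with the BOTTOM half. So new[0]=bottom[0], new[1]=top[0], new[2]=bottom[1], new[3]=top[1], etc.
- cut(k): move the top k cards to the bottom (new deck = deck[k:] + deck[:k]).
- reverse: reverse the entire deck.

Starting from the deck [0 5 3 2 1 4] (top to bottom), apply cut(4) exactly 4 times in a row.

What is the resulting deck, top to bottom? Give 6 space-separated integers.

Answer: 1 4 0 5 3 2

Derivation:
After op 1 (cut(4)): [1 4 0 5 3 2]
After op 2 (cut(4)): [3 2 1 4 0 5]
After op 3 (cut(4)): [0 5 3 2 1 4]
After op 4 (cut(4)): [1 4 0 5 3 2]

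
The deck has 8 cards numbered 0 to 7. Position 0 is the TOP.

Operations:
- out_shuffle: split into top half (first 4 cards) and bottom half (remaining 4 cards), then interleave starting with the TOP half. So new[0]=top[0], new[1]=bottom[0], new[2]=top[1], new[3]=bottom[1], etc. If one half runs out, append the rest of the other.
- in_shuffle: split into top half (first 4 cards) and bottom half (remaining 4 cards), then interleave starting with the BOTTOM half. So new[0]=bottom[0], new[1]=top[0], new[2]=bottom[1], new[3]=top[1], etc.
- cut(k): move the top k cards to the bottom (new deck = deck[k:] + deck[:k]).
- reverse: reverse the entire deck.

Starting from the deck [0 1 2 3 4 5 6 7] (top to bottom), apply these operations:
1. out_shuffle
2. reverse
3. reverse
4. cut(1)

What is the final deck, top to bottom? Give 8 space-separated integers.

Answer: 4 1 5 2 6 3 7 0

Derivation:
After op 1 (out_shuffle): [0 4 1 5 2 6 3 7]
After op 2 (reverse): [7 3 6 2 5 1 4 0]
After op 3 (reverse): [0 4 1 5 2 6 3 7]
After op 4 (cut(1)): [4 1 5 2 6 3 7 0]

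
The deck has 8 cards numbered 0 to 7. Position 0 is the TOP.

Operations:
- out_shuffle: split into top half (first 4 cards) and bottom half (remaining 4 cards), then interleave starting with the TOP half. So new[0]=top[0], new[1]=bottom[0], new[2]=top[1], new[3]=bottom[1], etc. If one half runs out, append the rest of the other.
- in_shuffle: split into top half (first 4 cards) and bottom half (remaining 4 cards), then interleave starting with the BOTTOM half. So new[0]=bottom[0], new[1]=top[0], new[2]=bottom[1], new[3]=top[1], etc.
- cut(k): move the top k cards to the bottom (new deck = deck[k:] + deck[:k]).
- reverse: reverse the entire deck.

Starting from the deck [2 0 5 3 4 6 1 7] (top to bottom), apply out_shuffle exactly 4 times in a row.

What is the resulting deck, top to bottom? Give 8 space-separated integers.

After op 1 (out_shuffle): [2 4 0 6 5 1 3 7]
After op 2 (out_shuffle): [2 5 4 1 0 3 6 7]
After op 3 (out_shuffle): [2 0 5 3 4 6 1 7]
After op 4 (out_shuffle): [2 4 0 6 5 1 3 7]

Answer: 2 4 0 6 5 1 3 7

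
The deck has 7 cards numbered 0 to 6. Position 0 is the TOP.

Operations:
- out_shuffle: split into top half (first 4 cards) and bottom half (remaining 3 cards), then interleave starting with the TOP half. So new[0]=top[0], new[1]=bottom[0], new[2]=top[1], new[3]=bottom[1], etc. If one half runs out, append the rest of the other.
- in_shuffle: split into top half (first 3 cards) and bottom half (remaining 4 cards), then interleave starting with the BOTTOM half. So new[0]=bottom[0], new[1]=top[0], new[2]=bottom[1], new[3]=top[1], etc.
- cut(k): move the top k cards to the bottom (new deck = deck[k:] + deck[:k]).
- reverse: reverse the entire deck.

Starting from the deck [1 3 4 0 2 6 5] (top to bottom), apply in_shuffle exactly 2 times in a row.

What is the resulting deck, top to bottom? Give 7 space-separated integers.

Answer: 3 0 6 1 4 2 5

Derivation:
After op 1 (in_shuffle): [0 1 2 3 6 4 5]
After op 2 (in_shuffle): [3 0 6 1 4 2 5]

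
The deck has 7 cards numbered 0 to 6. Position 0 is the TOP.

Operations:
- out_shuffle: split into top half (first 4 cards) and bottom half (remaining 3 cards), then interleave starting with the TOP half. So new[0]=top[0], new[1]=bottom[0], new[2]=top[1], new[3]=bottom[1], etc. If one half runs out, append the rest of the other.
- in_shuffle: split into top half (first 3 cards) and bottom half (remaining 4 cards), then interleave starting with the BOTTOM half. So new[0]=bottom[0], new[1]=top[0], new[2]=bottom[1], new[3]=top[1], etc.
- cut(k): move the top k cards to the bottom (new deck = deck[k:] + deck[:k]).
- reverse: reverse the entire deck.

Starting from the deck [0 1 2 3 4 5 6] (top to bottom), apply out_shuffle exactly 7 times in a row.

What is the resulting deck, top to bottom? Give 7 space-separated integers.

Answer: 0 4 1 5 2 6 3

Derivation:
After op 1 (out_shuffle): [0 4 1 5 2 6 3]
After op 2 (out_shuffle): [0 2 4 6 1 3 5]
After op 3 (out_shuffle): [0 1 2 3 4 5 6]
After op 4 (out_shuffle): [0 4 1 5 2 6 3]
After op 5 (out_shuffle): [0 2 4 6 1 3 5]
After op 6 (out_shuffle): [0 1 2 3 4 5 6]
After op 7 (out_shuffle): [0 4 1 5 2 6 3]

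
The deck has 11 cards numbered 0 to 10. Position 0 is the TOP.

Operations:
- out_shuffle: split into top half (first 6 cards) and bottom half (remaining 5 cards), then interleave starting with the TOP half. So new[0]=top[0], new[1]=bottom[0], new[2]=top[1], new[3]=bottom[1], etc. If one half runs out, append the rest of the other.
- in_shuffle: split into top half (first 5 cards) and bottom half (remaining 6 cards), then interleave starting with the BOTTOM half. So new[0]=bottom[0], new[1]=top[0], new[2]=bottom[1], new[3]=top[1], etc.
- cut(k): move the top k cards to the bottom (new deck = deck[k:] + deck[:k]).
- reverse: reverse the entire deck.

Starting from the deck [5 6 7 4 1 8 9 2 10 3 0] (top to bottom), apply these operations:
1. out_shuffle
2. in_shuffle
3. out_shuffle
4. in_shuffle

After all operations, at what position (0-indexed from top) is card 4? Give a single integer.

Answer: 9

Derivation:
After op 1 (out_shuffle): [5 9 6 2 7 10 4 3 1 0 8]
After op 2 (in_shuffle): [10 5 4 9 3 6 1 2 0 7 8]
After op 3 (out_shuffle): [10 1 5 2 4 0 9 7 3 8 6]
After op 4 (in_shuffle): [0 10 9 1 7 5 3 2 8 4 6]
Card 4 is at position 9.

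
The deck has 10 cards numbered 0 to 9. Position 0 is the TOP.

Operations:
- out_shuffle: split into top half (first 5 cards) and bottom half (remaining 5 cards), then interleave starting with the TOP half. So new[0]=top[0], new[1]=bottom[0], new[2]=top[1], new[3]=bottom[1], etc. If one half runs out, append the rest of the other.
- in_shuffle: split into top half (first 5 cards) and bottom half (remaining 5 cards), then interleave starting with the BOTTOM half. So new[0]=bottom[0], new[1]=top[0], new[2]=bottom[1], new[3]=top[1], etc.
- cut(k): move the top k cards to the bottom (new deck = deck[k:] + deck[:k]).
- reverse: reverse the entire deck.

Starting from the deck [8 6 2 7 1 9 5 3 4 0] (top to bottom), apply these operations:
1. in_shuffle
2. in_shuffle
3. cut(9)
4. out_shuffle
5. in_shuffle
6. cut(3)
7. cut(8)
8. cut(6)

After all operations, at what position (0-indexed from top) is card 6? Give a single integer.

After op 1 (in_shuffle): [9 8 5 6 3 2 4 7 0 1]
After op 2 (in_shuffle): [2 9 4 8 7 5 0 6 1 3]
After op 3 (cut(9)): [3 2 9 4 8 7 5 0 6 1]
After op 4 (out_shuffle): [3 7 2 5 9 0 4 6 8 1]
After op 5 (in_shuffle): [0 3 4 7 6 2 8 5 1 9]
After op 6 (cut(3)): [7 6 2 8 5 1 9 0 3 4]
After op 7 (cut(8)): [3 4 7 6 2 8 5 1 9 0]
After op 8 (cut(6)): [5 1 9 0 3 4 7 6 2 8]
Card 6 is at position 7.

Answer: 7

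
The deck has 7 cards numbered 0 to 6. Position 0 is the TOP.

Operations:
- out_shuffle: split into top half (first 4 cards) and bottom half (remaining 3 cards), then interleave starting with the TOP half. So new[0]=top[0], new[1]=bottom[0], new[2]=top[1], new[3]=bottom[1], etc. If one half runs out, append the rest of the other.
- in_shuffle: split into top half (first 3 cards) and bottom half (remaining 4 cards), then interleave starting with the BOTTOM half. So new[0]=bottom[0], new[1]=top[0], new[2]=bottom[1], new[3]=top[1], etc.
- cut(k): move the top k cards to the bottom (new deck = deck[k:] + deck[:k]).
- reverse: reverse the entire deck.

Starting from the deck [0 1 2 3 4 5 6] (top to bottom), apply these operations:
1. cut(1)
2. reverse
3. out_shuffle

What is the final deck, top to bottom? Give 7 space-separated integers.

After op 1 (cut(1)): [1 2 3 4 5 6 0]
After op 2 (reverse): [0 6 5 4 3 2 1]
After op 3 (out_shuffle): [0 3 6 2 5 1 4]

Answer: 0 3 6 2 5 1 4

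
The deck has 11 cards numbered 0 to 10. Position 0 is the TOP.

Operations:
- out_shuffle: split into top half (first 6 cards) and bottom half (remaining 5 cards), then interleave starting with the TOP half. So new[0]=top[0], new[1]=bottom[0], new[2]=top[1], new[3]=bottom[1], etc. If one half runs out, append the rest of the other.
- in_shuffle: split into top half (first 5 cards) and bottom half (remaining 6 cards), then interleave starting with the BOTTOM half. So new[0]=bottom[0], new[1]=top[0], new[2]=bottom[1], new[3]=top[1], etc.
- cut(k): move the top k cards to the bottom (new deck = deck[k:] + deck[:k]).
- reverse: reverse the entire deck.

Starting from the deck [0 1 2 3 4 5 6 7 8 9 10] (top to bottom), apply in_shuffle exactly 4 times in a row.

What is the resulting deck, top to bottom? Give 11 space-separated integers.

Answer: 8 6 4 2 0 9 7 5 3 1 10

Derivation:
After op 1 (in_shuffle): [5 0 6 1 7 2 8 3 9 4 10]
After op 2 (in_shuffle): [2 5 8 0 3 6 9 1 4 7 10]
After op 3 (in_shuffle): [6 2 9 5 1 8 4 0 7 3 10]
After op 4 (in_shuffle): [8 6 4 2 0 9 7 5 3 1 10]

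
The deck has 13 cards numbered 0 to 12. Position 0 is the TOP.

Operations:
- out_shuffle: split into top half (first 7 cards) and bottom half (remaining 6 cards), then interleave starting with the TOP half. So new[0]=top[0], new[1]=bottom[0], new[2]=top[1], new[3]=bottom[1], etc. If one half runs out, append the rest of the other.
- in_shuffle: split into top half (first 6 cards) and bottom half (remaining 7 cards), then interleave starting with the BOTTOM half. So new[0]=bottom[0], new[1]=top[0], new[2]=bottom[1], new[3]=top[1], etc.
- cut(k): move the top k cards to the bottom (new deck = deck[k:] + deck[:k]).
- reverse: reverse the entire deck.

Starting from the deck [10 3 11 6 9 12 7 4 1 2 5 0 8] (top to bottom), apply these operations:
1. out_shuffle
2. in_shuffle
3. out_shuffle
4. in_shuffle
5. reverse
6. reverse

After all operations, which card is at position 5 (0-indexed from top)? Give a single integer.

Answer: 10

Derivation:
After op 1 (out_shuffle): [10 4 3 1 11 2 6 5 9 0 12 8 7]
After op 2 (in_shuffle): [6 10 5 4 9 3 0 1 12 11 8 2 7]
After op 3 (out_shuffle): [6 1 10 12 5 11 4 8 9 2 3 7 0]
After op 4 (in_shuffle): [4 6 8 1 9 10 2 12 3 5 7 11 0]
After op 5 (reverse): [0 11 7 5 3 12 2 10 9 1 8 6 4]
After op 6 (reverse): [4 6 8 1 9 10 2 12 3 5 7 11 0]
Position 5: card 10.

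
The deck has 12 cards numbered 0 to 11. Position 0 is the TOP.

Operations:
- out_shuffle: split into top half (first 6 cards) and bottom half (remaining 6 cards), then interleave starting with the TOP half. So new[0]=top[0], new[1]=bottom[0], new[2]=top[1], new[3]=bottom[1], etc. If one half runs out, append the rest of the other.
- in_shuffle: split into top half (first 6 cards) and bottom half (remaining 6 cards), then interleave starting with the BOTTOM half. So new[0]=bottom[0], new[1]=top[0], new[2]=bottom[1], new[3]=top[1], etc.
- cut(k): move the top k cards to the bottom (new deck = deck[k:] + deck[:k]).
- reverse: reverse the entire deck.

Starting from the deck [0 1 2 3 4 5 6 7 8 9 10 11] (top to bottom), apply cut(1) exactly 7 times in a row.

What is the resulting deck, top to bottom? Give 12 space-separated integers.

After op 1 (cut(1)): [1 2 3 4 5 6 7 8 9 10 11 0]
After op 2 (cut(1)): [2 3 4 5 6 7 8 9 10 11 0 1]
After op 3 (cut(1)): [3 4 5 6 7 8 9 10 11 0 1 2]
After op 4 (cut(1)): [4 5 6 7 8 9 10 11 0 1 2 3]
After op 5 (cut(1)): [5 6 7 8 9 10 11 0 1 2 3 4]
After op 6 (cut(1)): [6 7 8 9 10 11 0 1 2 3 4 5]
After op 7 (cut(1)): [7 8 9 10 11 0 1 2 3 4 5 6]

Answer: 7 8 9 10 11 0 1 2 3 4 5 6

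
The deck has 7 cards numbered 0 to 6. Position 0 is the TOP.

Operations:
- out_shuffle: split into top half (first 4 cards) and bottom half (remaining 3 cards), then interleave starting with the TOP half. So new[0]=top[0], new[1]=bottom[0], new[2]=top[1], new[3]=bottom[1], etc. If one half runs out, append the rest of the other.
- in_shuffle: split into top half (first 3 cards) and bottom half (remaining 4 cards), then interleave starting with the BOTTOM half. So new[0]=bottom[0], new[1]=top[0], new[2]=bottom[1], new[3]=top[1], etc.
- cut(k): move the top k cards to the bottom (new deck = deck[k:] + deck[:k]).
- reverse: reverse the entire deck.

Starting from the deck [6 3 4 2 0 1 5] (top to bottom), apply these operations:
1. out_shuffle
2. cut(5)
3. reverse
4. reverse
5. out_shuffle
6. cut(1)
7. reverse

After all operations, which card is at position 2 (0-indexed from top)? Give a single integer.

Answer: 4

Derivation:
After op 1 (out_shuffle): [6 0 3 1 4 5 2]
After op 2 (cut(5)): [5 2 6 0 3 1 4]
After op 3 (reverse): [4 1 3 0 6 2 5]
After op 4 (reverse): [5 2 6 0 3 1 4]
After op 5 (out_shuffle): [5 3 2 1 6 4 0]
After op 6 (cut(1)): [3 2 1 6 4 0 5]
After op 7 (reverse): [5 0 4 6 1 2 3]
Position 2: card 4.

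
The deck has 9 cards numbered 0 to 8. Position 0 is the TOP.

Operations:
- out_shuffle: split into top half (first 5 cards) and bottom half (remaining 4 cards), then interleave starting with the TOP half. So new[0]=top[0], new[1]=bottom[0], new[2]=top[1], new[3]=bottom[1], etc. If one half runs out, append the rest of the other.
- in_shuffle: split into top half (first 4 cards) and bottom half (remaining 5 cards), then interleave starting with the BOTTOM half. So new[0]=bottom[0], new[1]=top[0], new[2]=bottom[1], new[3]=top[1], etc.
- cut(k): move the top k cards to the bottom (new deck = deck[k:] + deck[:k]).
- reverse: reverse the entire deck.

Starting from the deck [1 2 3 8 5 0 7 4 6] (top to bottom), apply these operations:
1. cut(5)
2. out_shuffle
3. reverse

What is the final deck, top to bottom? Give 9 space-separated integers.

Answer: 1 5 6 8 4 3 7 2 0

Derivation:
After op 1 (cut(5)): [0 7 4 6 1 2 3 8 5]
After op 2 (out_shuffle): [0 2 7 3 4 8 6 5 1]
After op 3 (reverse): [1 5 6 8 4 3 7 2 0]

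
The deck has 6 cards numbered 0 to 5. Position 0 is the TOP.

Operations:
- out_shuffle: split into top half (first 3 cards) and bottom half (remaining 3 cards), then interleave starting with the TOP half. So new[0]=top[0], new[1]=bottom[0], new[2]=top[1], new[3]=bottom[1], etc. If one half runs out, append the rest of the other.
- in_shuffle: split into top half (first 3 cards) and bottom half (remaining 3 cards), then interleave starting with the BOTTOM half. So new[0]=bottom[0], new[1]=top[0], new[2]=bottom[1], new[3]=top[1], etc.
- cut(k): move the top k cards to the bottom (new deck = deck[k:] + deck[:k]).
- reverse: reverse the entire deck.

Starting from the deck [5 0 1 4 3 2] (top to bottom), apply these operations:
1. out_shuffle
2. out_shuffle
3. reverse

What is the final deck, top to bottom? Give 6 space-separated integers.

After op 1 (out_shuffle): [5 4 0 3 1 2]
After op 2 (out_shuffle): [5 3 4 1 0 2]
After op 3 (reverse): [2 0 1 4 3 5]

Answer: 2 0 1 4 3 5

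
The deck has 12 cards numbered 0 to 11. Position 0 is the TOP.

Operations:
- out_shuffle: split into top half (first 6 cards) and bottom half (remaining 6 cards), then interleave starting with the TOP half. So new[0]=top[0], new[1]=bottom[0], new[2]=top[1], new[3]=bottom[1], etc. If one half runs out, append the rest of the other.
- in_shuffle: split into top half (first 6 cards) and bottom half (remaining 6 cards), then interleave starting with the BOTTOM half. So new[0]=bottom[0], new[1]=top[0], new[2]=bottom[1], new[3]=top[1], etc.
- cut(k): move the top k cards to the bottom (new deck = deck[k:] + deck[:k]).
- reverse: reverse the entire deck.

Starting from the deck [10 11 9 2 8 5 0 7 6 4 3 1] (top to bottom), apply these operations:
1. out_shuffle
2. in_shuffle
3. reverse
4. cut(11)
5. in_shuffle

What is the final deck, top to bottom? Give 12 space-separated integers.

After op 1 (out_shuffle): [10 0 11 7 9 6 2 4 8 3 5 1]
After op 2 (in_shuffle): [2 10 4 0 8 11 3 7 5 9 1 6]
After op 3 (reverse): [6 1 9 5 7 3 11 8 0 4 10 2]
After op 4 (cut(11)): [2 6 1 9 5 7 3 11 8 0 4 10]
After op 5 (in_shuffle): [3 2 11 6 8 1 0 9 4 5 10 7]

Answer: 3 2 11 6 8 1 0 9 4 5 10 7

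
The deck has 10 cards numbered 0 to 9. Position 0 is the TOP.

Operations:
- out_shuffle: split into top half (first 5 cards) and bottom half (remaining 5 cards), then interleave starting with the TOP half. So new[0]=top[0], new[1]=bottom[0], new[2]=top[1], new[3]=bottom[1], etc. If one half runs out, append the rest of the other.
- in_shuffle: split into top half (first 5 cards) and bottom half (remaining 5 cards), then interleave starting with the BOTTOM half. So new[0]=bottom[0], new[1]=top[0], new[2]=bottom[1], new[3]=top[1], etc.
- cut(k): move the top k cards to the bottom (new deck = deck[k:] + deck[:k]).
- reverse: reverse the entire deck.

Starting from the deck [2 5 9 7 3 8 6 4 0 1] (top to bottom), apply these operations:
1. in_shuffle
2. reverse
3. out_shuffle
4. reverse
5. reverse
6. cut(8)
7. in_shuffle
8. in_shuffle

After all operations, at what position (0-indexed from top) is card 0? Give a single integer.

After op 1 (in_shuffle): [8 2 6 5 4 9 0 7 1 3]
After op 2 (reverse): [3 1 7 0 9 4 5 6 2 8]
After op 3 (out_shuffle): [3 4 1 5 7 6 0 2 9 8]
After op 4 (reverse): [8 9 2 0 6 7 5 1 4 3]
After op 5 (reverse): [3 4 1 5 7 6 0 2 9 8]
After op 6 (cut(8)): [9 8 3 4 1 5 7 6 0 2]
After op 7 (in_shuffle): [5 9 7 8 6 3 0 4 2 1]
After op 8 (in_shuffle): [3 5 0 9 4 7 2 8 1 6]
Card 0 is at position 2.

Answer: 2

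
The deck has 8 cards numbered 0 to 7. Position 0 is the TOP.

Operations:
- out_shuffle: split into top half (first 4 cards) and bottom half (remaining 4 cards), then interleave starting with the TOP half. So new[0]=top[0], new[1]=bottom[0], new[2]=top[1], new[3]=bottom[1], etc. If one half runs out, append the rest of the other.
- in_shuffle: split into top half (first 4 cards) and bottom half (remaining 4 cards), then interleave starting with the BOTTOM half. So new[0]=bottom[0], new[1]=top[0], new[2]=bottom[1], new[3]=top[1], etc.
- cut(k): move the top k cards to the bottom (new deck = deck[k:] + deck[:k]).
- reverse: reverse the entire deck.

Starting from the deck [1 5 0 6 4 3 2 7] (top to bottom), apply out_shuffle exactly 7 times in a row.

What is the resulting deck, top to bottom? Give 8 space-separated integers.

After op 1 (out_shuffle): [1 4 5 3 0 2 6 7]
After op 2 (out_shuffle): [1 0 4 2 5 6 3 7]
After op 3 (out_shuffle): [1 5 0 6 4 3 2 7]
After op 4 (out_shuffle): [1 4 5 3 0 2 6 7]
After op 5 (out_shuffle): [1 0 4 2 5 6 3 7]
After op 6 (out_shuffle): [1 5 0 6 4 3 2 7]
After op 7 (out_shuffle): [1 4 5 3 0 2 6 7]

Answer: 1 4 5 3 0 2 6 7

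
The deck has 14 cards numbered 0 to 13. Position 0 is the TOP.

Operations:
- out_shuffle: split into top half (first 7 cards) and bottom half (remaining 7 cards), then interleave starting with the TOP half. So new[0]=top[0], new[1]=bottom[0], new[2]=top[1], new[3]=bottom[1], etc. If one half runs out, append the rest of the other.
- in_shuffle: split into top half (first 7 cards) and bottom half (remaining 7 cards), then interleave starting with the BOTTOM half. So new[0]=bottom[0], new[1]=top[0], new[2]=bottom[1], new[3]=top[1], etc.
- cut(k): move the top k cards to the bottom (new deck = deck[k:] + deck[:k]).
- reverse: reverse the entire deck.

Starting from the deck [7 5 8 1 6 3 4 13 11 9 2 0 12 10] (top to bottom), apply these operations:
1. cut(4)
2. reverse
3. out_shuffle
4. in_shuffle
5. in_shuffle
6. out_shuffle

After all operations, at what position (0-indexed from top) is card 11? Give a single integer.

Answer: 3

Derivation:
After op 1 (cut(4)): [6 3 4 13 11 9 2 0 12 10 7 5 8 1]
After op 2 (reverse): [1 8 5 7 10 12 0 2 9 11 13 4 3 6]
After op 3 (out_shuffle): [1 2 8 9 5 11 7 13 10 4 12 3 0 6]
After op 4 (in_shuffle): [13 1 10 2 4 8 12 9 3 5 0 11 6 7]
After op 5 (in_shuffle): [9 13 3 1 5 10 0 2 11 4 6 8 7 12]
After op 6 (out_shuffle): [9 2 13 11 3 4 1 6 5 8 10 7 0 12]
Card 11 is at position 3.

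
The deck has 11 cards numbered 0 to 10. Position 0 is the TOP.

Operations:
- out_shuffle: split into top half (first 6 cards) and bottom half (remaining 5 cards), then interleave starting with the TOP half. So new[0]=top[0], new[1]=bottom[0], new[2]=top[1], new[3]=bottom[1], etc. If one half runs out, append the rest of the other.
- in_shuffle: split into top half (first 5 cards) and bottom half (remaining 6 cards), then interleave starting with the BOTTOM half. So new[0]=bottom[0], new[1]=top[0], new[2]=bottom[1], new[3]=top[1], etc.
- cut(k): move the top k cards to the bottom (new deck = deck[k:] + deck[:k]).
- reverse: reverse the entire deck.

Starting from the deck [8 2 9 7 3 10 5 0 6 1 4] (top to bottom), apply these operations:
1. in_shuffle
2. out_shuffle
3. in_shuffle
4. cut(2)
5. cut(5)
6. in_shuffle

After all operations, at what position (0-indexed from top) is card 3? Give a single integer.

Answer: 6

Derivation:
After op 1 (in_shuffle): [10 8 5 2 0 9 6 7 1 3 4]
After op 2 (out_shuffle): [10 6 8 7 5 1 2 3 0 4 9]
After op 3 (in_shuffle): [1 10 2 6 3 8 0 7 4 5 9]
After op 4 (cut(2)): [2 6 3 8 0 7 4 5 9 1 10]
After op 5 (cut(5)): [7 4 5 9 1 10 2 6 3 8 0]
After op 6 (in_shuffle): [10 7 2 4 6 5 3 9 8 1 0]
Card 3 is at position 6.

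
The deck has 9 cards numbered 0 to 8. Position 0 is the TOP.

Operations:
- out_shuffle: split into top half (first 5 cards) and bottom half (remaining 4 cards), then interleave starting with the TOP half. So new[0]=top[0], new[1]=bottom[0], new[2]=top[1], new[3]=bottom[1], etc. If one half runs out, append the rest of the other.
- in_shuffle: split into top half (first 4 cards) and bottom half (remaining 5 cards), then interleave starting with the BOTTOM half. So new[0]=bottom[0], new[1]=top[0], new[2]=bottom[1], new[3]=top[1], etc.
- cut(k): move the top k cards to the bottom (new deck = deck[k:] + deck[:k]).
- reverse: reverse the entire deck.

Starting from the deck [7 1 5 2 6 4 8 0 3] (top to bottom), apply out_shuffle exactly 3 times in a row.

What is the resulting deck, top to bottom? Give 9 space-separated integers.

Answer: 7 3 0 8 4 6 2 5 1

Derivation:
After op 1 (out_shuffle): [7 4 1 8 5 0 2 3 6]
After op 2 (out_shuffle): [7 0 4 2 1 3 8 6 5]
After op 3 (out_shuffle): [7 3 0 8 4 6 2 5 1]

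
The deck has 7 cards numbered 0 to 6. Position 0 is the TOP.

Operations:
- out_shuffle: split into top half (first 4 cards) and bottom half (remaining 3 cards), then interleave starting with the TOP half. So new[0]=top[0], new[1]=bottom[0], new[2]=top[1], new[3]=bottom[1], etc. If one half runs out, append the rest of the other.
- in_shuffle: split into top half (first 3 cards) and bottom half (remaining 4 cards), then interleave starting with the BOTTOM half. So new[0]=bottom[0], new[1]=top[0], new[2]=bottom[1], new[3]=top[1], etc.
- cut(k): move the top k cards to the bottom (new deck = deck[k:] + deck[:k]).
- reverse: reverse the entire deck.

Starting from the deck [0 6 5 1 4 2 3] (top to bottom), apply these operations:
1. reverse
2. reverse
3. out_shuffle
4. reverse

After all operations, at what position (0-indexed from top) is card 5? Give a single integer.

After op 1 (reverse): [3 2 4 1 5 6 0]
After op 2 (reverse): [0 6 5 1 4 2 3]
After op 3 (out_shuffle): [0 4 6 2 5 3 1]
After op 4 (reverse): [1 3 5 2 6 4 0]
Card 5 is at position 2.

Answer: 2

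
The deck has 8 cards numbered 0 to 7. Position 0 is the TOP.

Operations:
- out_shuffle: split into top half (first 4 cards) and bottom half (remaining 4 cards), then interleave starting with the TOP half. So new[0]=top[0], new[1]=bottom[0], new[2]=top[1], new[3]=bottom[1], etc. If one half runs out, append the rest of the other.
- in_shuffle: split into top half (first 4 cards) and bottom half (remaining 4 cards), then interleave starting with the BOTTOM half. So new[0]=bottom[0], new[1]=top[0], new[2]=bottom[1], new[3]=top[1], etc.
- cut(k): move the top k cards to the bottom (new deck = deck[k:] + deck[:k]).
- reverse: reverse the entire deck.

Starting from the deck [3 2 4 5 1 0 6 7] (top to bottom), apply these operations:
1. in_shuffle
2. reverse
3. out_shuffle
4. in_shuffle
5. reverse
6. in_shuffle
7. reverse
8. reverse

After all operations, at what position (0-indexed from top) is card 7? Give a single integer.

After op 1 (in_shuffle): [1 3 0 2 6 4 7 5]
After op 2 (reverse): [5 7 4 6 2 0 3 1]
After op 3 (out_shuffle): [5 2 7 0 4 3 6 1]
After op 4 (in_shuffle): [4 5 3 2 6 7 1 0]
After op 5 (reverse): [0 1 7 6 2 3 5 4]
After op 6 (in_shuffle): [2 0 3 1 5 7 4 6]
After op 7 (reverse): [6 4 7 5 1 3 0 2]
After op 8 (reverse): [2 0 3 1 5 7 4 6]
Card 7 is at position 5.

Answer: 5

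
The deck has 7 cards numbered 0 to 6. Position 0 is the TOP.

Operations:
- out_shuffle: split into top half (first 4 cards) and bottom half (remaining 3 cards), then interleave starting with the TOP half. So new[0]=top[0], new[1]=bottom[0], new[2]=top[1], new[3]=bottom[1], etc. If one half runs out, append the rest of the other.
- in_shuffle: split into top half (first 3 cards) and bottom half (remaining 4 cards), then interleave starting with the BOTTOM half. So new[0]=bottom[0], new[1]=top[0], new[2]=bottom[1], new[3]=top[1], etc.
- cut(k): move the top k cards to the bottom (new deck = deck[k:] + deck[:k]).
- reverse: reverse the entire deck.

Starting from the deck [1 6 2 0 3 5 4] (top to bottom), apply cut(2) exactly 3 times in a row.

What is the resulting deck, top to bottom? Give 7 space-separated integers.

Answer: 4 1 6 2 0 3 5

Derivation:
After op 1 (cut(2)): [2 0 3 5 4 1 6]
After op 2 (cut(2)): [3 5 4 1 6 2 0]
After op 3 (cut(2)): [4 1 6 2 0 3 5]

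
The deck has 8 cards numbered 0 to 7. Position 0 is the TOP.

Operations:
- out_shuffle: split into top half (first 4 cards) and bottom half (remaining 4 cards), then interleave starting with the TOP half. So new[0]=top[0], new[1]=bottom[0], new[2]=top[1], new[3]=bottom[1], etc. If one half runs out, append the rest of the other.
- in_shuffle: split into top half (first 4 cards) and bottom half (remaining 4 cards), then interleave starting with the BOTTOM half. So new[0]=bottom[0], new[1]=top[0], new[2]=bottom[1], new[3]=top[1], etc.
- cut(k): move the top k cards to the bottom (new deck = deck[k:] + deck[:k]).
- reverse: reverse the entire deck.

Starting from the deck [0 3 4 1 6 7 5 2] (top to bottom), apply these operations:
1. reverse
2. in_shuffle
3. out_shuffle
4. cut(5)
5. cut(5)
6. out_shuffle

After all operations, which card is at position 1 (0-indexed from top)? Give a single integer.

Answer: 5

Derivation:
After op 1 (reverse): [2 5 7 6 1 4 3 0]
After op 2 (in_shuffle): [1 2 4 5 3 7 0 6]
After op 3 (out_shuffle): [1 3 2 7 4 0 5 6]
After op 4 (cut(5)): [0 5 6 1 3 2 7 4]
After op 5 (cut(5)): [2 7 4 0 5 6 1 3]
After op 6 (out_shuffle): [2 5 7 6 4 1 0 3]
Position 1: card 5.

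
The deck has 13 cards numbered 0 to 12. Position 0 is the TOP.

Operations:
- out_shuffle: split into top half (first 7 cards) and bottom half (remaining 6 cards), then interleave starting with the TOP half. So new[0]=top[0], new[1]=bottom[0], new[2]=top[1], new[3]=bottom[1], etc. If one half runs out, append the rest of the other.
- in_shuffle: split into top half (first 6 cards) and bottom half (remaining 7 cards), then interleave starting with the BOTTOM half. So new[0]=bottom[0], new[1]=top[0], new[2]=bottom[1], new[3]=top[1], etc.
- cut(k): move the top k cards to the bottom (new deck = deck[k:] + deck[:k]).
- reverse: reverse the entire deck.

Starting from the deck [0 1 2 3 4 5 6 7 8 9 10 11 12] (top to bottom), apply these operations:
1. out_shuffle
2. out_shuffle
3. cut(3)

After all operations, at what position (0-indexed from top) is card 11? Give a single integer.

Answer: 2

Derivation:
After op 1 (out_shuffle): [0 7 1 8 2 9 3 10 4 11 5 12 6]
After op 2 (out_shuffle): [0 10 7 4 1 11 8 5 2 12 9 6 3]
After op 3 (cut(3)): [4 1 11 8 5 2 12 9 6 3 0 10 7]
Card 11 is at position 2.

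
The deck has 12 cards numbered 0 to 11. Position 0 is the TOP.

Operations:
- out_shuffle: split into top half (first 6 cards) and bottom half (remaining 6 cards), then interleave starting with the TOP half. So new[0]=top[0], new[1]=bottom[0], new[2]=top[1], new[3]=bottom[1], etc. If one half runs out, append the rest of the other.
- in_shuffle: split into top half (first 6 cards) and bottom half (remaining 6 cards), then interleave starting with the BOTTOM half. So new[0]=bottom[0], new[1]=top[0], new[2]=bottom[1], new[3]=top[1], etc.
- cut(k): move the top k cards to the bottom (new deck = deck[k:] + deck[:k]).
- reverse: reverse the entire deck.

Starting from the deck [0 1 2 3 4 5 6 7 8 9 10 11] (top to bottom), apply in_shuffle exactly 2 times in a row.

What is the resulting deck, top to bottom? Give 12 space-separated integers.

Answer: 9 6 3 0 10 7 4 1 11 8 5 2

Derivation:
After op 1 (in_shuffle): [6 0 7 1 8 2 9 3 10 4 11 5]
After op 2 (in_shuffle): [9 6 3 0 10 7 4 1 11 8 5 2]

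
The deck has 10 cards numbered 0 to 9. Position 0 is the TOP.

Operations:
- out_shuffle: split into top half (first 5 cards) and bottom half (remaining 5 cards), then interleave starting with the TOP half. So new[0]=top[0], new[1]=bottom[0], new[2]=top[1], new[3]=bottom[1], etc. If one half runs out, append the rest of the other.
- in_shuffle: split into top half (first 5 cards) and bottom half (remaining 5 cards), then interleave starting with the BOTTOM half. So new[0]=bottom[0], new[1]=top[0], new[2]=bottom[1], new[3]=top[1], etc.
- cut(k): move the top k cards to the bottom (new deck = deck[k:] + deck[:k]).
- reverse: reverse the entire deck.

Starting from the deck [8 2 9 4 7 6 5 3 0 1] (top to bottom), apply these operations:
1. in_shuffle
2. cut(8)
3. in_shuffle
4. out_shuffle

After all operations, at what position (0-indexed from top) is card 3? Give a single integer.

Answer: 4

Derivation:
After op 1 (in_shuffle): [6 8 5 2 3 9 0 4 1 7]
After op 2 (cut(8)): [1 7 6 8 5 2 3 9 0 4]
After op 3 (in_shuffle): [2 1 3 7 9 6 0 8 4 5]
After op 4 (out_shuffle): [2 6 1 0 3 8 7 4 9 5]
Card 3 is at position 4.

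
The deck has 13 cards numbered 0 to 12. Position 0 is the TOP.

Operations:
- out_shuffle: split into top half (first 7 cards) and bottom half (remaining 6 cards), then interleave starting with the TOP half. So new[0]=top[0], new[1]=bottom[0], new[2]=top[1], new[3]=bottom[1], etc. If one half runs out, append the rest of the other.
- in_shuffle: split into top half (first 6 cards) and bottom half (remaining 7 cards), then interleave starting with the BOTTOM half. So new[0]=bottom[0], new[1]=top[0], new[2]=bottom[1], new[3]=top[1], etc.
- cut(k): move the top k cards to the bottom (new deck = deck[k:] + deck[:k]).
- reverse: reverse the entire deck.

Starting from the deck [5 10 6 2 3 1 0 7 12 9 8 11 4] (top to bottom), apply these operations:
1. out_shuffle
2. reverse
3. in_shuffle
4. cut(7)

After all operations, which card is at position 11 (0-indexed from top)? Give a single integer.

After op 1 (out_shuffle): [5 7 10 12 6 9 2 8 3 11 1 4 0]
After op 2 (reverse): [0 4 1 11 3 8 2 9 6 12 10 7 5]
After op 3 (in_shuffle): [2 0 9 4 6 1 12 11 10 3 7 8 5]
After op 4 (cut(7)): [11 10 3 7 8 5 2 0 9 4 6 1 12]
Position 11: card 1.

Answer: 1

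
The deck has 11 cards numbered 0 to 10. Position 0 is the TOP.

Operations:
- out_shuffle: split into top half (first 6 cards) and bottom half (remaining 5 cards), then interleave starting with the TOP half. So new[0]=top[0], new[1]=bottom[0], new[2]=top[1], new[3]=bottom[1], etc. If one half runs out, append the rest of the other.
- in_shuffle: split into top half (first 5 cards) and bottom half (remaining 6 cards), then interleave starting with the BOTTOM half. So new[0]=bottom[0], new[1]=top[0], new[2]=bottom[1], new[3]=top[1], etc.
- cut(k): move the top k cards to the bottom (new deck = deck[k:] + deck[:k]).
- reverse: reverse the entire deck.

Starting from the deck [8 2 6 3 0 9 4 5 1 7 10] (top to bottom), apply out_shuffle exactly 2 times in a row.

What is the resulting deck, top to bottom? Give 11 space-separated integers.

Answer: 8 3 4 7 2 0 5 10 6 9 1

Derivation:
After op 1 (out_shuffle): [8 4 2 5 6 1 3 7 0 10 9]
After op 2 (out_shuffle): [8 3 4 7 2 0 5 10 6 9 1]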